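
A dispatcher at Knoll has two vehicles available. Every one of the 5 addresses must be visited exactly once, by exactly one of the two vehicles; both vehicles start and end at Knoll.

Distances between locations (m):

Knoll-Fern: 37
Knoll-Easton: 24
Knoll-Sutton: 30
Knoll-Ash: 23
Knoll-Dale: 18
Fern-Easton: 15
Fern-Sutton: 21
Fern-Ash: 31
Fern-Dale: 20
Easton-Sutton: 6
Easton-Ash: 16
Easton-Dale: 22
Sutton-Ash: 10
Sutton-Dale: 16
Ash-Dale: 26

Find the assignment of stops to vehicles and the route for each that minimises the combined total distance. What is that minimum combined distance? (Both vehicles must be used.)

127 m — the smallest possible combined total.

There are 2^4 − 1 = 15 ways to divide the 5 stops into two non-empty groups. For each, the best each vehicle can do is its own shortest tour through its group:
  {Fern} + {Easton, Sutton, Ash, Dale}: 74 + 79 = 153
  {Easton} + {Fern, Sutton, Ash, Dale}: 48 + 92 = 140
  {Fern, Easton} + {Sutton, Ash, Dale}: 76 + 67 = 143
  {Sutton} + {Fern, Easton, Ash, Dale}: 60 + 92 = 152
  {Fern, Sutton} + {Easton, Ash, Dale}: 88 + 79 = 167
  {Easton, Sutton} + {Fern, Ash, Dale}: 60 + 92 = 152
  … (15 splits in total)
  {Fern, Easton, Sutton, Ash} + {Dale}: 91 + 36 = 127  ← best
Best: vehicle 1 Knoll → Fern → Easton → Sutton → Ash → Knoll = 91; vehicle 2 Knoll → Dale → Knoll = 36; combined 127.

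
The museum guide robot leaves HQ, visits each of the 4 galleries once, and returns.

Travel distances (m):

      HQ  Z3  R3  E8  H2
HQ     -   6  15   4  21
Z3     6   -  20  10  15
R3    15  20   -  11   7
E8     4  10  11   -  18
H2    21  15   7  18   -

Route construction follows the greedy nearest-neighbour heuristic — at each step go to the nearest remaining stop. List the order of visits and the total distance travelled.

At HQ the remaining stops are E8 4, Z3 6, R3 15, H2 21; go to E8.
At E8 the remaining stops are Z3 10, R3 11, H2 18; go to Z3.
At Z3 the remaining stops are H2 15, R3 20; go to H2.
At H2 the remaining stops are R3 7; go to R3.
Return R3→HQ: 15.
Total = 4 + 10 + 15 + 7 + 15 = 51.

51 m along HQ → E8 → Z3 → H2 → R3 → HQ.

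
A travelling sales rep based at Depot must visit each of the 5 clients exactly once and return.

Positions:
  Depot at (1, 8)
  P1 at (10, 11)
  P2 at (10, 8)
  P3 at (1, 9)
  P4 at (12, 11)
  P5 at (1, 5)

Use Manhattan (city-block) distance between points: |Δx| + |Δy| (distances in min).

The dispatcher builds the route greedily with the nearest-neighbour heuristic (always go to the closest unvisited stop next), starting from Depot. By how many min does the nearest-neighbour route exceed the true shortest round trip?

2 min longer than the optimal tour.

From Depot: P3=1, P5=3, P2=9, P1=12, P4=14 → choose P3 (1).
From P3: P5=4, P2=10, P1=11, P4=13 → choose P5 (4).
From P5: P2=12, P1=15, P4=17 → choose P2 (12).
From P2: P1=3, P4=5 → choose P1 (3).
From P1: P4=2 → choose P4 (2).
NN route Depot → P3 → P5 → P2 → P1 → P4 → Depot costs 36.
Optimal: Depot → P2 → P1 → P4 → P3 → P5 → Depot costs 34 (by enumerating all 60 distinct tours).
Excess = 36 − 34 = 2.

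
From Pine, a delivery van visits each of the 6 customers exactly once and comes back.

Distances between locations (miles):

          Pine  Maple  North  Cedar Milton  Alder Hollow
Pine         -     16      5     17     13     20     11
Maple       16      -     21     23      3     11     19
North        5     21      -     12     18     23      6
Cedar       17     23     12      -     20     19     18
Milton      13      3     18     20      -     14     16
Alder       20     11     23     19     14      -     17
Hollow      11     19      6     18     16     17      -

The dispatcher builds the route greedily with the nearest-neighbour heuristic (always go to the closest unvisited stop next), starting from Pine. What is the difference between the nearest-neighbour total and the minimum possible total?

The nearest-neighbour route is 2 miles longer than optimal.

From Pine: North=5, Hollow=11, Milton=13, Maple=16, Cedar=17, Alder=20 → choose North (5).
From North: Hollow=6, Cedar=12, Milton=18, Maple=21, Alder=23 → choose Hollow (6).
From Hollow: Milton=16, Alder=17, Cedar=18, Maple=19 → choose Milton (16).
From Milton: Maple=3, Alder=14, Cedar=20 → choose Maple (3).
From Maple: Alder=11, Cedar=23 → choose Alder (11).
From Alder: Cedar=19 → choose Cedar (19).
NN route Pine → North → Hollow → Milton → Maple → Alder → Cedar → Pine costs 77.
Optimal: Pine → North → Hollow → Cedar → Alder → Maple → Milton → Pine costs 75 (by enumerating all 360 distinct tours).
Excess = 77 − 75 = 2.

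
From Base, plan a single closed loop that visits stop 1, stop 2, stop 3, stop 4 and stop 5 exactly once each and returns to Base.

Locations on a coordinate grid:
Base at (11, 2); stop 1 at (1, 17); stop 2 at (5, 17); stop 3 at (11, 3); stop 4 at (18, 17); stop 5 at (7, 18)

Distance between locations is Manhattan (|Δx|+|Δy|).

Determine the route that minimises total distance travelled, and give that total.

66 — the shortest possible round trip.

Base → stop 1 → stop 2 → stop 3 → stop 4 → stop 5 → Base: 25+4+20+21+12+20 = 102
Base → stop 1 → stop 2 → stop 3 → stop 5 → stop 4 → Base: 25+4+20+19+12+22 = 102
Base → stop 1 → stop 2 → stop 4 → stop 3 → stop 5 → Base: 25+4+13+21+19+20 = 102
Base → stop 1 → stop 2 → stop 4 → stop 5 → stop 3 → Base: 25+4+13+12+19+1 = 74
Base → stop 1 → stop 2 → stop 5 → stop 3 → stop 4 → Base: 25+4+3+19+21+22 = 94
Base → stop 1 → stop 2 → stop 5 → stop 4 → stop 3 → Base: 25+4+3+12+21+1 = 66
Base → stop 1 → stop 3 → stop 2 → stop 4 → stop 5 → Base: 25+24+20+13+12+20 = 114
Base → stop 1 → stop 3 → stop 2 → stop 5 → stop 4 → Base: 25+24+20+3+12+22 = 106
Base → stop 1 → stop 3 → stop 4 → stop 2 → stop 5 → Base: 25+24+21+13+3+20 = 106
Base → stop 1 → stop 3 → stop 4 → stop 5 → stop 2 → Base: 25+24+21+12+3+21 = 106
Base → stop 1 → stop 3 → stop 5 → stop 2 → stop 4 → Base: 25+24+19+3+13+22 = 106
Base → stop 1 → stop 3 → stop 5 → stop 4 → stop 2 → Base: 25+24+19+12+13+21 = 114
Base → stop 1 → stop 4 → stop 2 → stop 3 → stop 5 → Base: 25+17+13+20+19+20 = 114
Base → stop 1 → stop 4 → stop 2 → stop 5 → stop 3 → Base: 25+17+13+3+19+1 = 78
… (46 more)
The minimum is 66.
One optimal route: Base → stop 1 → stop 2 → stop 5 → stop 4 → stop 3 → Base (or its reverse).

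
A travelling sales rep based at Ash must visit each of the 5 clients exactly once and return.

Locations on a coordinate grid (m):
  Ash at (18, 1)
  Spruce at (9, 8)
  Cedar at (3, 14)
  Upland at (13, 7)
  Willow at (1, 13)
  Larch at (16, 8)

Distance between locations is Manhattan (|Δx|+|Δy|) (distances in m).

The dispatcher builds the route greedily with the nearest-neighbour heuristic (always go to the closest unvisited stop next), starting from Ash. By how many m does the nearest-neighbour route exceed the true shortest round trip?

The nearest-neighbour route is 2 m longer than optimal.

Ash: Larch=9, Upland=11, Spruce=16, Cedar=28, Willow=29 ⇒ Larch
Larch: Upland=4, Spruce=7, Cedar=19, Willow=20 ⇒ Upland
Upland: Spruce=5, Cedar=17, Willow=18 ⇒ Spruce
Spruce: Cedar=12, Willow=13 ⇒ Cedar
Cedar: Willow=3 ⇒ Willow
NN route Ash → Larch → Upland → Spruce → Cedar → Willow → Ash costs 62.
Optimal: Ash → Upland → Spruce → Cedar → Willow → Larch → Ash costs 60 (by enumerating all 60 distinct tours).
Excess = 62 − 60 = 2.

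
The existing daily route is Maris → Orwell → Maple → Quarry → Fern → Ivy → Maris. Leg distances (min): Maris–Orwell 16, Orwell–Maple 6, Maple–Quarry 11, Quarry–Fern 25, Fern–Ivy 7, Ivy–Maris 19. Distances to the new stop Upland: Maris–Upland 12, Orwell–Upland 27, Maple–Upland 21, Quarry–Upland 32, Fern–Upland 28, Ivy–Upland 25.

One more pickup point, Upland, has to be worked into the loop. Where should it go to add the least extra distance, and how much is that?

Insertion cost between consecutive stops i–j is d(i,Upland) + d(Upland,j) − d(i,j):
  between Maris and Orwell: 12 + 27 − 16 = 23
  between Orwell and Maple: 27 + 21 − 6 = 42
  between Maple and Quarry: 21 + 32 − 11 = 42
  between Quarry and Fern: 32 + 28 − 25 = 35
  between Fern and Ivy: 28 + 25 − 7 = 46
  between Ivy and Maris: 25 + 12 − 19 = 18
Cheapest insertion is between Ivy and Maris, adding 18.
New total = 84 + 18 = 102.

Adding 18 min by placing Upland on the Ivy–Maris leg.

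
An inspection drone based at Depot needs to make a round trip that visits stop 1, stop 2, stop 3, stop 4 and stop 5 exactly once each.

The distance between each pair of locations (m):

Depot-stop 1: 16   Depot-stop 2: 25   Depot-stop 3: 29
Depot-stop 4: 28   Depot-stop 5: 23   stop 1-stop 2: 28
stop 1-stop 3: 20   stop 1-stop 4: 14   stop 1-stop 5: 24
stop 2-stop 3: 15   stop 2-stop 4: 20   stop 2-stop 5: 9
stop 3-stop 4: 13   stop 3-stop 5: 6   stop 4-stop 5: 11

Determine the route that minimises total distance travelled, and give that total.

With 5 stops there are 5!/2 = 60 distinct round trips (a route and its reverse cost the same).
Depot-stop 1-stop 2-stop 3-stop 4-stop 5-Depot: 16+28+15+13+11+23 = 106
Depot-stop 1-stop 2-stop 3-stop 5-stop 4-Depot: 16+28+15+6+11+28 = 104
Depot-stop 1-stop 2-stop 4-stop 3-stop 5-Depot: 16+28+20+13+6+23 = 106
Depot-stop 1-stop 2-stop 4-stop 5-stop 3-Depot: 16+28+20+11+6+29 = 110
Depot-stop 1-stop 2-stop 5-stop 3-stop 4-Depot: 16+28+9+6+13+28 = 100
Depot-stop 1-stop 2-stop 5-stop 4-stop 3-Depot: 16+28+9+11+13+29 = 106
Depot-stop 1-stop 3-stop 2-stop 4-stop 5-Depot: 16+20+15+20+11+23 = 105
Depot-stop 1-stop 3-stop 2-stop 5-stop 4-Depot: 16+20+15+9+11+28 = 99
Depot-stop 1-stop 3-stop 4-stop 2-stop 5-Depot: 16+20+13+20+9+23 = 101
Depot-stop 1-stop 3-stop 4-stop 5-stop 2-Depot: 16+20+13+11+9+25 = 94
Depot-stop 1-stop 3-stop 5-stop 2-stop 4-Depot: 16+20+6+9+20+28 = 99
Depot-stop 1-stop 3-stop 5-stop 4-stop 2-Depot: 16+20+6+11+20+25 = 98
Depot-stop 1-stop 4-stop 2-stop 3-stop 5-Depot: 16+14+20+15+6+23 = 94
Depot-stop 1-stop 4-stop 2-stop 5-stop 3-Depot: 16+14+20+9+6+29 = 94
… (46 more)
Depot-stop 1-stop 4-stop 3-stop 5-stop 2-Depot: 16+14+13+6+9+25 = 83  ← best
The minimum is 83.
One optimal route: Depot → stop 1 → stop 4 → stop 3 → stop 5 → stop 2 → Depot (or its reverse).

Shortest round trip = 83 m.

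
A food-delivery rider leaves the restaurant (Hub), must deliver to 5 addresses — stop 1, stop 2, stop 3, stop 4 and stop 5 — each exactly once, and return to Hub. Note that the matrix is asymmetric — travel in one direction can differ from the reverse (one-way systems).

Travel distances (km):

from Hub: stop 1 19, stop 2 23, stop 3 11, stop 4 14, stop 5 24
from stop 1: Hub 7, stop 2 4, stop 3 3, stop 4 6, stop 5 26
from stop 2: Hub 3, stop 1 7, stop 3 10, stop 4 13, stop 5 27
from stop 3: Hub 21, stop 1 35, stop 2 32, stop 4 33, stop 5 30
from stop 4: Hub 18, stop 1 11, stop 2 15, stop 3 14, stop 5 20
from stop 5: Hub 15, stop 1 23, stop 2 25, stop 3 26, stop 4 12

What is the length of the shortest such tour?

Hub→stop 1→stop 2→stop 3→stop 4→stop 5→Hub: 19+4+10+33+20+15 = 101
Hub→stop 1→stop 2→stop 3→stop 5→stop 4→Hub: 19+4+10+30+12+18 = 93
Hub→stop 1→stop 2→stop 4→stop 3→stop 5→Hub: 19+4+13+14+30+15 = 95
Hub→stop 1→stop 2→stop 4→stop 5→stop 3→Hub: 19+4+13+20+26+21 = 103
Hub→stop 1→stop 2→stop 5→stop 3→stop 4→Hub: 19+4+27+26+33+18 = 127
Hub→stop 1→stop 2→stop 5→stop 4→stop 3→Hub: 19+4+27+12+14+21 = 97
Hub→stop 1→stop 3→stop 2→stop 4→stop 5→Hub: 19+3+32+13+20+15 = 102
Hub→stop 1→stop 3→stop 2→stop 5→stop 4→Hub: 19+3+32+27+12+18 = 111
Hub→stop 1→stop 3→stop 4→stop 2→stop 5→Hub: 19+3+33+15+27+15 = 112
Hub→stop 1→stop 3→stop 4→stop 5→stop 2→Hub: 19+3+33+20+25+3 = 103
Hub→stop 1→stop 3→stop 5→stop 2→stop 4→Hub: 19+3+30+25+13+18 = 108
Hub→stop 1→stop 3→stop 5→stop 4→stop 2→Hub: 19+3+30+12+15+3 = 82
Hub→stop 1→stop 4→stop 2→stop 3→stop 5→Hub: 19+6+15+10+30+15 = 95
Hub→stop 1→stop 4→stop 2→stop 5→stop 3→Hub: 19+6+15+27+26+21 = 114
… (106 more)
Hub→stop 3→stop 5→stop 4→stop 1→stop 2→Hub: 11+30+12+11+4+3 = 71  ← best
The minimum is 71.
One optimal route: Hub → stop 3 → stop 5 → stop 4 → stop 1 → stop 2 → Hub.

Minimum total distance: 71 km.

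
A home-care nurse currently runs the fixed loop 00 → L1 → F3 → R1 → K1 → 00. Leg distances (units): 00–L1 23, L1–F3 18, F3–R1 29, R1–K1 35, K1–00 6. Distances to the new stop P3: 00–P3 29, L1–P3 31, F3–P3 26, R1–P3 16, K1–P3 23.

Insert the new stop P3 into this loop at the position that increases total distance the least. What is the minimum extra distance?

Insertion cost between consecutive stops i–j is d(i,P3) + d(P3,j) − d(i,j):
  between 00 and L1: 29 + 31 − 23 = 37
  between L1 and F3: 31 + 26 − 18 = 39
  between F3 and R1: 26 + 16 − 29 = 13
  between R1 and K1: 16 + 23 − 35 = 4
  between K1 and 00: 23 + 29 − 6 = 46
Cheapest insertion is between R1 and K1, adding 4.
New total = 111 + 4 = 115.

Adding 4 by placing P3 on the R1–K1 leg.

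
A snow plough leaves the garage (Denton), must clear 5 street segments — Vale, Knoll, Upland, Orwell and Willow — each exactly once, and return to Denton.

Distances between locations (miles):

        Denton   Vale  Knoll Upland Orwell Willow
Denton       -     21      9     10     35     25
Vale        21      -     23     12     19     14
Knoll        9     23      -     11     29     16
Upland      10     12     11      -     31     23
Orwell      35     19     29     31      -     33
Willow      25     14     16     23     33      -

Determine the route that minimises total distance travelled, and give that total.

Shortest round trip = 99 miles.

There are 60 distinct closed tours to check (reversals are equivalent).
Denton-Vale-Knoll-Upland-Orwell-Willow-Denton: 21+23+11+31+33+25 = 144
Denton-Vale-Knoll-Upland-Willow-Orwell-Denton: 21+23+11+23+33+35 = 146
Denton-Vale-Knoll-Orwell-Upland-Willow-Denton: 21+23+29+31+23+25 = 152
Denton-Vale-Knoll-Orwell-Willow-Upland-Denton: 21+23+29+33+23+10 = 139
Denton-Vale-Knoll-Willow-Upland-Orwell-Denton: 21+23+16+23+31+35 = 149
Denton-Vale-Knoll-Willow-Orwell-Upland-Denton: 21+23+16+33+31+10 = 134
Denton-Vale-Upland-Knoll-Orwell-Willow-Denton: 21+12+11+29+33+25 = 131
Denton-Vale-Upland-Knoll-Willow-Orwell-Denton: 21+12+11+16+33+35 = 128
Denton-Vale-Upland-Orwell-Knoll-Willow-Denton: 21+12+31+29+16+25 = 134
Denton-Vale-Upland-Orwell-Willow-Knoll-Denton: 21+12+31+33+16+9 = 122
Denton-Vale-Upland-Willow-Knoll-Orwell-Denton: 21+12+23+16+29+35 = 136
Denton-Vale-Upland-Willow-Orwell-Knoll-Denton: 21+12+23+33+29+9 = 127
Denton-Vale-Orwell-Knoll-Upland-Willow-Denton: 21+19+29+11+23+25 = 128
Denton-Vale-Orwell-Knoll-Willow-Upland-Denton: 21+19+29+16+23+10 = 118
… (46 more)
Denton-Knoll-Willow-Vale-Orwell-Upland-Denton: 9+16+14+19+31+10 = 99  ← best
The minimum is 99.
One optimal route: Denton → Knoll → Willow → Vale → Orwell → Upland → Denton (or its reverse).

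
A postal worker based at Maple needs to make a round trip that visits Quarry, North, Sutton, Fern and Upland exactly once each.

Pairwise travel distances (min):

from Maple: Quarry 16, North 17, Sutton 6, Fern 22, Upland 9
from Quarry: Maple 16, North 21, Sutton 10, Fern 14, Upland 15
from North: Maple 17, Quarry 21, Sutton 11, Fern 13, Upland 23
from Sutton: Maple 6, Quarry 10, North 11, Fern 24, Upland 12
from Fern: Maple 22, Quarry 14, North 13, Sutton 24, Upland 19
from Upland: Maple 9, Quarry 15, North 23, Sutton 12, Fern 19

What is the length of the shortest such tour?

With 5 stops there are 5!/2 = 60 distinct round trips (a route and its reverse cost the same).
Maple-Quarry-North-Sutton-Fern-Upland-Maple: 16+21+11+24+19+9 = 100
Maple-Quarry-North-Sutton-Upland-Fern-Maple: 16+21+11+12+19+22 = 101
Maple-Quarry-North-Fern-Sutton-Upland-Maple: 16+21+13+24+12+9 = 95
Maple-Quarry-North-Fern-Upland-Sutton-Maple: 16+21+13+19+12+6 = 87
Maple-Quarry-North-Upland-Sutton-Fern-Maple: 16+21+23+12+24+22 = 118
Maple-Quarry-North-Upland-Fern-Sutton-Maple: 16+21+23+19+24+6 = 109
Maple-Quarry-Sutton-North-Fern-Upland-Maple: 16+10+11+13+19+9 = 78
Maple-Quarry-Sutton-North-Upland-Fern-Maple: 16+10+11+23+19+22 = 101
Maple-Quarry-Sutton-Fern-North-Upland-Maple: 16+10+24+13+23+9 = 95
Maple-Quarry-Sutton-Fern-Upland-North-Maple: 16+10+24+19+23+17 = 109
Maple-Quarry-Sutton-Upland-North-Fern-Maple: 16+10+12+23+13+22 = 96
Maple-Quarry-Sutton-Upland-Fern-North-Maple: 16+10+12+19+13+17 = 87
Maple-Quarry-Fern-North-Sutton-Upland-Maple: 16+14+13+11+12+9 = 75
Maple-Quarry-Fern-North-Upland-Sutton-Maple: 16+14+13+23+12+6 = 84
… (46 more)
Maple-Sutton-North-Fern-Quarry-Upland-Maple: 6+11+13+14+15+9 = 68  ← best
The minimum is 68.
One optimal route: Maple → Sutton → North → Fern → Quarry → Upland → Maple (or its reverse).

Shortest round trip = 68 min.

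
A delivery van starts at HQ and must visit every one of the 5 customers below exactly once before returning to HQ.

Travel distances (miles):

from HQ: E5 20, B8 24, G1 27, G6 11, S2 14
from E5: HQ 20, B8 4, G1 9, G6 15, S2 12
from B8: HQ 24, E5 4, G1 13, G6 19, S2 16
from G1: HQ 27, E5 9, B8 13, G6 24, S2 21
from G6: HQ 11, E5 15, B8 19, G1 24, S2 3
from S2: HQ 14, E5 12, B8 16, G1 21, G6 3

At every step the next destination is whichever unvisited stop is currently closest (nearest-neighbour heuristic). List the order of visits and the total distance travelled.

At HQ the remaining stops are G6 11, S2 14, E5 20, B8 24, G1 27; go to G6.
At G6 the remaining stops are S2 3, E5 15, B8 19, G1 24; go to S2.
At S2 the remaining stops are E5 12, B8 16, G1 21; go to E5.
At E5 the remaining stops are B8 4, G1 9; go to B8.
At B8 the remaining stops are G1 13; go to G1.
Return G1→HQ: 27.
Total = 11 + 3 + 12 + 4 + 13 + 27 = 70.

Total distance 70 miles via the nearest-neighbour route HQ → G6 → S2 → E5 → B8 → G1 → HQ.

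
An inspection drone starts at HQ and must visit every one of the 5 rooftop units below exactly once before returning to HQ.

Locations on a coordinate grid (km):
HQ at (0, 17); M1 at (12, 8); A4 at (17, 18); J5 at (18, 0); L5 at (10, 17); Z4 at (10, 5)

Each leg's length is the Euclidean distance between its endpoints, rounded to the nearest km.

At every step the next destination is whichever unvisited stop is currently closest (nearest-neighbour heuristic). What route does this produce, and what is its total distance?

66 km along HQ → L5 → A4 → M1 → Z4 → J5 → HQ.

At HQ the remaining stops are L5 10, M1 15, Z4 16, A4 17, J5 25; go to L5.
At L5 the remaining stops are A4 7, M1 9, Z4 12, J5 19; go to A4.
At A4 the remaining stops are M1 11, Z4 15, J5 18; go to M1.
At M1 the remaining stops are Z4 4, J5 10; go to Z4.
At Z4 the remaining stops are J5 9; go to J5.
Return J5→HQ: 25.
Total = 10 + 7 + 11 + 4 + 9 + 25 = 66.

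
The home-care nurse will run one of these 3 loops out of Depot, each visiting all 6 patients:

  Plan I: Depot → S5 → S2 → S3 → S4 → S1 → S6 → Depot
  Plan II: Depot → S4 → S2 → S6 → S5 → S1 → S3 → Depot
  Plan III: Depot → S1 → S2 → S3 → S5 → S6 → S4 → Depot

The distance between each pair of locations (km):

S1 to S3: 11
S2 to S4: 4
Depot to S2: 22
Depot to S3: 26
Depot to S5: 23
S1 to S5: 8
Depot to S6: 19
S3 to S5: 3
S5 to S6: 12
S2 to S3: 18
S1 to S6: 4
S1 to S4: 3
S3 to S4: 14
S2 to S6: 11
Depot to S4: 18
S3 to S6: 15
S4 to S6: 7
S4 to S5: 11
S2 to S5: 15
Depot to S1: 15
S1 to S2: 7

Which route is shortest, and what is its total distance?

80 km — Plan III is the shortest.

Plan I: 23 + 15 + 18 + 14 + 3 + 4 + 19 = 96
Plan II: 18 + 4 + 11 + 12 + 8 + 11 + 26 = 90
Plan III: 15 + 7 + 18 + 3 + 12 + 7 + 18 = 80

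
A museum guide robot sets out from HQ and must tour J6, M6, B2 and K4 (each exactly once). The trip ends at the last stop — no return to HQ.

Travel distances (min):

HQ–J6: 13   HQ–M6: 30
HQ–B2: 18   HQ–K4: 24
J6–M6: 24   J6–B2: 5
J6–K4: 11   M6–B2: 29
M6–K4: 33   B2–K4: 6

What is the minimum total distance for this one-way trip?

There are 4! = 24 possible orderings.
HQ - J6 - M6 - B2 - K4: 13+24+29+6 = 72
HQ - J6 - M6 - K4 - B2: 13+24+33+6 = 76
HQ - J6 - B2 - M6 - K4: 13+5+29+33 = 80
HQ - J6 - B2 - K4 - M6: 13+5+6+33 = 57
HQ - J6 - K4 - M6 - B2: 13+11+33+29 = 86
HQ - J6 - K4 - B2 - M6: 13+11+6+29 = 59
HQ - M6 - J6 - B2 - K4: 30+24+5+6 = 65
HQ - M6 - J6 - K4 - B2: 30+24+11+6 = 71
HQ - M6 - B2 - J6 - K4: 30+29+5+11 = 75
HQ - M6 - B2 - K4 - J6: 30+29+6+11 = 76
HQ - M6 - K4 - J6 - B2: 30+33+11+5 = 79
HQ - M6 - K4 - B2 - J6: 30+33+6+5 = 74
HQ - B2 - J6 - M6 - K4: 18+5+24+33 = 80
HQ - B2 - J6 - K4 - M6: 18+5+11+33 = 67
… (10 more)
The minimum is 57.
One shortest path: HQ → J6 → B2 → K4 → M6.

Minimum one-way distance = 57 min.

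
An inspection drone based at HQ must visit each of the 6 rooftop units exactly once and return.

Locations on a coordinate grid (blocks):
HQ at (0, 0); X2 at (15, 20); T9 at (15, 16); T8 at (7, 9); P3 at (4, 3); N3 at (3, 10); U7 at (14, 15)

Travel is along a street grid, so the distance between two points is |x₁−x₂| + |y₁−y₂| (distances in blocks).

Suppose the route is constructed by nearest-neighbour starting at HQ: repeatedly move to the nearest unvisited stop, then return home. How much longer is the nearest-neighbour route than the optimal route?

4 blocks longer than the optimal tour.

From HQ: P3=7, N3=13, T8=16, U7=29, T9=31, X2=35 → choose P3 (7).
From P3: N3=8, T8=9, U7=22, T9=24, X2=28 → choose N3 (8).
From N3: T8=5, U7=16, T9=18, X2=22 → choose T8 (5).
From T8: U7=13, T9=15, X2=19 → choose U7 (13).
From U7: T9=2, X2=6 → choose T9 (2).
From T9: X2=4 → choose X2 (4).
NN route HQ → P3 → N3 → T8 → U7 → T9 → X2 → HQ costs 74.
Optimal: HQ → P3 → T8 → X2 → T9 → U7 → N3 → HQ costs 70 (by enumerating all 360 distinct tours).
Excess = 74 − 70 = 4.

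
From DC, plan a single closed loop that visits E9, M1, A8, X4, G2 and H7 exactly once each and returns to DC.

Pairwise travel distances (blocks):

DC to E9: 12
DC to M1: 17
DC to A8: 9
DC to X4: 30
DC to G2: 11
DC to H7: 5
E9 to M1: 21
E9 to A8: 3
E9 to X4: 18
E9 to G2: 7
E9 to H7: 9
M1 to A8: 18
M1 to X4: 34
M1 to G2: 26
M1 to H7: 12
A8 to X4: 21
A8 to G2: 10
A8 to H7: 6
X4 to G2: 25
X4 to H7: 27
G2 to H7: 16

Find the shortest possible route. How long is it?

Minimum total distance: 92 blocks.

DC → E9 → M1 → A8 → X4 → G2 → H7 → DC: 12+21+18+21+25+16+5 = 118
DC → E9 → M1 → A8 → X4 → H7 → G2 → DC: 12+21+18+21+27+16+11 = 126
DC → E9 → M1 → A8 → G2 → X4 → H7 → DC: 12+21+18+10+25+27+5 = 118
DC → E9 → M1 → A8 → G2 → H7 → X4 → DC: 12+21+18+10+16+27+30 = 134
DC → E9 → M1 → A8 → H7 → X4 → G2 → DC: 12+21+18+6+27+25+11 = 120
DC → E9 → M1 → A8 → H7 → G2 → X4 → DC: 12+21+18+6+16+25+30 = 128
DC → E9 → M1 → X4 → A8 → G2 → H7 → DC: 12+21+34+21+10+16+5 = 119
DC → E9 → M1 → X4 → A8 → H7 → G2 → DC: 12+21+34+21+6+16+11 = 121
… (352 more)
DC → M1 → H7 → A8 → E9 → X4 → G2 → DC: 17+12+6+3+18+25+11 = 92  ← best
The minimum is 92.
One optimal route: DC → M1 → H7 → A8 → E9 → X4 → G2 → DC (or its reverse).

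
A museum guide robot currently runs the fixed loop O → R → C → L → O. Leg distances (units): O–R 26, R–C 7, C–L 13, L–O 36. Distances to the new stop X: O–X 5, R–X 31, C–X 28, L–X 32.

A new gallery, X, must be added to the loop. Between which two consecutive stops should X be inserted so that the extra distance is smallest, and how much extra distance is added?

+1 — insert X between L and O.

Insertion cost between consecutive stops i–j is d(i,X) + d(X,j) − d(i,j):
  between O and R: 5 + 31 − 26 = 10
  between R and C: 31 + 28 − 7 = 52
  between C and L: 28 + 32 − 13 = 47
  between L and O: 32 + 5 − 36 = 1
Cheapest insertion is between L and O, adding 1.
New total = 82 + 1 = 83.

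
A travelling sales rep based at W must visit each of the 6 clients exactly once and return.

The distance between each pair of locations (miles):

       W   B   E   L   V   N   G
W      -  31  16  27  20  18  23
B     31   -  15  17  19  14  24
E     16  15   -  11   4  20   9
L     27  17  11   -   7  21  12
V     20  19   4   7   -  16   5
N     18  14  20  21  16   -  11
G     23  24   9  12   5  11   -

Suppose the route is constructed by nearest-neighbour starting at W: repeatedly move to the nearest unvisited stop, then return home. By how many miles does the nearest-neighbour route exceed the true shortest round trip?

8 miles longer than the optimal tour.

From W: E=16, N=18, V=20, G=23, L=27, B=31 → choose E (16).
From E: V=4, G=9, L=11, B=15, N=20 → choose V (4).
From V: G=5, L=7, N=16, B=19 → choose G (5).
From G: N=11, L=12, B=24 → choose N (11).
From N: B=14, L=21 → choose B (14).
From B: L=17 → choose L (17).
NN route W → E → V → G → N → B → L → W costs 94.
Optimal: W → E → V → G → L → B → N → W costs 86 (by enumerating all 360 distinct tours).
Excess = 94 − 86 = 8.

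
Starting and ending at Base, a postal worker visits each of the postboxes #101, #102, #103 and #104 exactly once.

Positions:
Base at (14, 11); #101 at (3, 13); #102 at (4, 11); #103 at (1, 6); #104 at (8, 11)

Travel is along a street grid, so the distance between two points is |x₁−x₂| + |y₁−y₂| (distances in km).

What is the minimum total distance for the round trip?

Minimum total distance: 40 km.

With 4 stops there are 4!/2 = 12 distinct round trips (a route and its reverse cost the same).
Base→#101→#102→#103→#104→Base: 13+3+8+12+6 = 42
Base→#101→#102→#104→#103→Base: 13+3+4+12+18 = 50
Base→#101→#103→#102→#104→Base: 13+9+8+4+6 = 40
Base→#101→#103→#104→#102→Base: 13+9+12+4+10 = 48
Base→#101→#104→#102→#103→Base: 13+7+4+8+18 = 50
Base→#101→#104→#103→#102→Base: 13+7+12+8+10 = 50
Base→#102→#101→#103→#104→Base: 10+3+9+12+6 = 40
Base→#102→#101→#104→#103→Base: 10+3+7+12+18 = 50
Base→#102→#103→#101→#104→Base: 10+8+9+7+6 = 40
Base→#102→#104→#101→#103→Base: 10+4+7+9+18 = 48
Base→#103→#101→#102→#104→Base: 18+9+3+4+6 = 40
Base→#103→#102→#101→#104→Base: 18+8+3+7+6 = 42
The minimum is 40.
One optimal route: Base → #101 → #103 → #102 → #104 → Base (or its reverse).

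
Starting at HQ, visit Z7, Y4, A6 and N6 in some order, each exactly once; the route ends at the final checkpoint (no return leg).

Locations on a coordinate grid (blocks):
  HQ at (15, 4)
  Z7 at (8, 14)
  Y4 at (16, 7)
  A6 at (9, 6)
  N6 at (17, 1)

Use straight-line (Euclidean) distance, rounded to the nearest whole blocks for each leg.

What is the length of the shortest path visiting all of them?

There are 4! = 24 possible orderings.
HQ - Z7 - Y4 - A6 - N6: 12+11+7+9 = 39
HQ - Z7 - Y4 - N6 - A6: 12+11+6+9 = 38
HQ - Z7 - A6 - Y4 - N6: 12+8+7+6 = 33
HQ - Z7 - A6 - N6 - Y4: 12+8+9+6 = 35
HQ - Z7 - N6 - Y4 - A6: 12+16+6+7 = 41
HQ - Z7 - N6 - A6 - Y4: 12+16+9+7 = 44
HQ - Y4 - Z7 - A6 - N6: 3+11+8+9 = 31
HQ - Y4 - Z7 - N6 - A6: 3+11+16+9 = 39
HQ - Y4 - A6 - Z7 - N6: 3+7+8+16 = 34
HQ - Y4 - A6 - N6 - Z7: 3+7+9+16 = 35
HQ - Y4 - N6 - Z7 - A6: 3+6+16+8 = 33
HQ - Y4 - N6 - A6 - Z7: 3+6+9+8 = 26
HQ - A6 - Z7 - Y4 - N6: 6+8+11+6 = 31
HQ - A6 - Z7 - N6 - Y4: 6+8+16+6 = 36
… (10 more)
HQ - N6 - Y4 - A6 - Z7: 4+6+7+8 = 25  ← best
The minimum is 25.
One shortest path: HQ → N6 → Y4 → A6 → Z7.

25 blocks — the minimum one-way total.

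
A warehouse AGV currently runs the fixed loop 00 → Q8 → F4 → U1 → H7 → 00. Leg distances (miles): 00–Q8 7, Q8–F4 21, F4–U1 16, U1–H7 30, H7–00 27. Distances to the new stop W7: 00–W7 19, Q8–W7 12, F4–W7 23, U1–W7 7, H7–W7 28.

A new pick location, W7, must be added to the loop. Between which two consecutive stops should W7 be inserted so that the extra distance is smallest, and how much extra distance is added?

Insertion cost between consecutive stops i–j is d(i,W7) + d(W7,j) − d(i,j):
  between 00 and Q8: 19 + 12 − 7 = 24
  between Q8 and F4: 12 + 23 − 21 = 14
  between F4 and U1: 23 + 7 − 16 = 14
  between U1 and H7: 7 + 28 − 30 = 5
  between H7 and 00: 28 + 19 − 27 = 20
Cheapest insertion is between U1 and H7, adding 5.
New total = 101 + 5 = 106.

Adding 5 miles by placing W7 on the U1–H7 leg.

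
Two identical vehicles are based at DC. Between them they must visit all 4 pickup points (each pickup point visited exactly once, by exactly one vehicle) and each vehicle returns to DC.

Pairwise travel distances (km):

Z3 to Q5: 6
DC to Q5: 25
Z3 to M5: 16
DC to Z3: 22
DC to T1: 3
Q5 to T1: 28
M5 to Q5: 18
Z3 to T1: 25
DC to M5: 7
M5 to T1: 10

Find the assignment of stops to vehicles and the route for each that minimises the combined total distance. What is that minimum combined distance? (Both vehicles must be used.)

59 km — the smallest possible combined total.

Check every non-empty split of the stops between the two vehicles; for each half take its own optimal tour:
  {Z3} + {M5, Q5, T1}: 44 + 56 = 100
  {M5} + {Z3, Q5, T1}: 14 + 59 = 73
  {Z3, M5} + {Q5, T1}: 45 + 56 = 101
  {Q5} + {Z3, M5, T1}: 50 + 51 = 101
  {Z3, Q5} + {M5, T1}: 53 + 20 = 73
  {M5, Q5} + {Z3, T1}: 50 + 50 = 100
  … (7 splits in total)
  {Z3, M5, Q5} + {T1}: 53 + 6 = 59  ← best
Best: vehicle 1 DC → Z3 → Q5 → M5 → DC = 53; vehicle 2 DC → T1 → DC = 6; combined 59.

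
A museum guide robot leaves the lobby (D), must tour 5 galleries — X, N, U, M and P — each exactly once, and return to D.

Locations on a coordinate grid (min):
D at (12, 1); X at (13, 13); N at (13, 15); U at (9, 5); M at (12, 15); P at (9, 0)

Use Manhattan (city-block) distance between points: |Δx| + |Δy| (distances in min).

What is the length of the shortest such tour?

D-X-N-U-M-P-D: 13+2+14+13+18+4 = 64
D-X-N-U-P-M-D: 13+2+14+5+18+14 = 66
D-X-N-M-U-P-D: 13+2+1+13+5+4 = 38
D-X-N-M-P-U-D: 13+2+1+18+5+7 = 46
D-X-N-P-U-M-D: 13+2+19+5+13+14 = 66
D-X-N-P-M-U-D: 13+2+19+18+13+7 = 72
D-X-U-N-M-P-D: 13+12+14+1+18+4 = 62
D-X-U-N-P-M-D: 13+12+14+19+18+14 = 90
D-X-U-M-N-P-D: 13+12+13+1+19+4 = 62
D-X-U-M-P-N-D: 13+12+13+18+19+15 = 90
D-X-U-P-N-M-D: 13+12+5+19+1+14 = 64
D-X-U-P-M-N-D: 13+12+5+18+1+15 = 64
D-X-M-N-U-P-D: 13+3+1+14+5+4 = 40
D-X-M-N-P-U-D: 13+3+1+19+5+7 = 48
… (46 more)
The minimum is 38.
One optimal route: D → X → N → M → U → P → D (or its reverse).

Shortest round trip = 38 min.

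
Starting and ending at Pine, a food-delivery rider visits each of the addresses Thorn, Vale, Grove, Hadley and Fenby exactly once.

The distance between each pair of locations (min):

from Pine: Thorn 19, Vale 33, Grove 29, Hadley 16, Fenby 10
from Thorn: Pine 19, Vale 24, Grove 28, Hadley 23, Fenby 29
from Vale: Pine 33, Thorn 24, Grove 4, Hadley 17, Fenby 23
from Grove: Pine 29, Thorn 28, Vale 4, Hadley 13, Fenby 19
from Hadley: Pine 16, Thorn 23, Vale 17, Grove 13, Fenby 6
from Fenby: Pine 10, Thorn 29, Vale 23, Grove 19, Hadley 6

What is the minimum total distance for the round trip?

Pine → Thorn → Vale → Grove → Hadley → Fenby → Pine: 19+24+4+13+6+10 = 76
Pine → Thorn → Vale → Grove → Fenby → Hadley → Pine: 19+24+4+19+6+16 = 88
Pine → Thorn → Vale → Hadley → Grove → Fenby → Pine: 19+24+17+13+19+10 = 102
Pine → Thorn → Vale → Hadley → Fenby → Grove → Pine: 19+24+17+6+19+29 = 114
Pine → Thorn → Vale → Fenby → Grove → Hadley → Pine: 19+24+23+19+13+16 = 114
Pine → Thorn → Vale → Fenby → Hadley → Grove → Pine: 19+24+23+6+13+29 = 114
Pine → Thorn → Grove → Vale → Hadley → Fenby → Pine: 19+28+4+17+6+10 = 84
Pine → Thorn → Grove → Vale → Fenby → Hadley → Pine: 19+28+4+23+6+16 = 96
Pine → Thorn → Grove → Hadley → Vale → Fenby → Pine: 19+28+13+17+23+10 = 110
Pine → Thorn → Grove → Hadley → Fenby → Vale → Pine: 19+28+13+6+23+33 = 122
Pine → Thorn → Grove → Fenby → Vale → Hadley → Pine: 19+28+19+23+17+16 = 122
Pine → Thorn → Grove → Fenby → Hadley → Vale → Pine: 19+28+19+6+17+33 = 122
Pine → Thorn → Hadley → Vale → Grove → Fenby → Pine: 19+23+17+4+19+10 = 92
Pine → Thorn → Hadley → Vale → Fenby → Grove → Pine: 19+23+17+23+19+29 = 130
… (46 more)
The minimum is 76.
One optimal route: Pine → Thorn → Vale → Grove → Hadley → Fenby → Pine (or its reverse).

Minimum total distance: 76 min.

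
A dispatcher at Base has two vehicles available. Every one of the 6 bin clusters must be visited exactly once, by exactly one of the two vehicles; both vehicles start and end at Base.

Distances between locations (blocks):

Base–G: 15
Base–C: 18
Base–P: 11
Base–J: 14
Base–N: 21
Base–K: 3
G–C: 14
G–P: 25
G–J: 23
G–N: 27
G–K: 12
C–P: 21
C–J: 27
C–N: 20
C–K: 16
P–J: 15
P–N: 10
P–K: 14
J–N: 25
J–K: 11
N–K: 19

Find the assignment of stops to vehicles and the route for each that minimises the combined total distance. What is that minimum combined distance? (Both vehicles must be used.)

Minimum combined distance: 94 blocks.

There are 2^5 − 1 = 31 ways to divide the 6 stops into two non-empty groups. For each, the best each vehicle can do is its own shortest tour through its group:
  {G} + {C, P, J, N, K}: 30 + 77 = 107
  {C} + {G, P, J, N, K}: 36 + 81 = 117
  {G, C} + {P, J, N, K}: 47 + 60 = 107
  {P} + {G, C, J, N, K}: 22 + 88 = 110
  {G, P} + {C, J, N, K}: 51 + 77 = 128
  {C, P} + {G, J, N, K}: 50 + 81 = 131
  … (31 splits in total)
  {G, C, P, J, N} + {K}: 88 + 6 = 94  ← best
Best: vehicle 1 Base → G → C → N → P → J → Base = 88; vehicle 2 Base → K → Base = 6; combined 94.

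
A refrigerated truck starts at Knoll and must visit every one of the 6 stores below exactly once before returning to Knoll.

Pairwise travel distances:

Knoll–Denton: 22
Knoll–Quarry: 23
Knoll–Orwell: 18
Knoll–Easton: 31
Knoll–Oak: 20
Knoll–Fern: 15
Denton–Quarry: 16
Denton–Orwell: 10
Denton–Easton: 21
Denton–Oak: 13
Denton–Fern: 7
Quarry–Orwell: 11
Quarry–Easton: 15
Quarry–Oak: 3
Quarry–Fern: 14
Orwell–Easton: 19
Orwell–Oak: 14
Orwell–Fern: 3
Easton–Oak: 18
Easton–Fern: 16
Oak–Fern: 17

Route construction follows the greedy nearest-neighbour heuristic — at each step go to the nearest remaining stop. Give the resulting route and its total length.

Total distance 90 via the nearest-neighbour route Knoll → Fern → Orwell → Denton → Oak → Quarry → Easton → Knoll.

At Knoll the remaining stops are Fern 15, Orwell 18, Oak 20, Denton 22, Quarry 23, Easton 31; go to Fern.
At Fern the remaining stops are Orwell 3, Denton 7, Quarry 14, Easton 16, Oak 17; go to Orwell.
At Orwell the remaining stops are Denton 10, Quarry 11, Oak 14, Easton 19; go to Denton.
At Denton the remaining stops are Oak 13, Quarry 16, Easton 21; go to Oak.
At Oak the remaining stops are Quarry 3, Easton 18; go to Quarry.
At Quarry the remaining stops are Easton 15; go to Easton.
Return Easton→Knoll: 31.
Total = 15 + 3 + 10 + 13 + 3 + 15 + 31 = 90.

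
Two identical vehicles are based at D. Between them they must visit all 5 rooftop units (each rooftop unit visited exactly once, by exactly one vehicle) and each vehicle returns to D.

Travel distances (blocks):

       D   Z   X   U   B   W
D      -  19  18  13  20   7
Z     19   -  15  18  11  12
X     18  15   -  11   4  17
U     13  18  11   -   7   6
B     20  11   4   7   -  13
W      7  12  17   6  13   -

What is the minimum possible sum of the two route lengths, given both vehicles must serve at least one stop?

Minimum combined distance: 72 blocks.

Check every non-empty split of the stops between the two vehicles; for each half take its own optimal tour:
  {Z} + {X, U, B, W}: 38 + 42 = 80
  {X} + {Z, U, B, W}: 36 + 50 = 86
  {Z, X} + {U, B, W}: 52 + 40 = 92
  {U} + {Z, X, B, W}: 26 + 52 = 78
  {Z, U} + {X, B, W}: 50 + 42 = 92
  {X, U} + {Z, B, W}: 42 + 50 = 92
  … (15 splits in total)
  {Z, X, U, B} + {W}: 58 + 14 = 72  ← best
Best: vehicle 1 D → Z → X → B → U → D = 58; vehicle 2 D → W → D = 14; combined 72.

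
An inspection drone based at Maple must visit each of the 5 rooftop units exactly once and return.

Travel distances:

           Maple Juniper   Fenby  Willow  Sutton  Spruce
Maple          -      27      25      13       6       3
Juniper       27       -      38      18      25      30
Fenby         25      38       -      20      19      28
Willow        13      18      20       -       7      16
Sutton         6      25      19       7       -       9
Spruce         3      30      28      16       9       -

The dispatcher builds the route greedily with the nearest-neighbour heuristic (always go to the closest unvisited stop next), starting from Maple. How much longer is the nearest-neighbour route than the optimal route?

4 longer than the optimal tour.

From Maple: Spruce=3, Sutton=6, Willow=13, Fenby=25, Juniper=27 → choose Spruce (3).
From Spruce: Sutton=9, Willow=16, Fenby=28, Juniper=30 → choose Sutton (9).
From Sutton: Willow=7, Fenby=19, Juniper=25 → choose Willow (7).
From Willow: Juniper=18, Fenby=20 → choose Juniper (18).
From Juniper: Fenby=38 → choose Fenby (38).
NN route Maple → Spruce → Sutton → Willow → Juniper → Fenby → Maple costs 100.
Optimal: Maple → Juniper → Willow → Fenby → Sutton → Spruce → Maple costs 96 (by enumerating all 60 distinct tours).
Excess = 100 − 96 = 4.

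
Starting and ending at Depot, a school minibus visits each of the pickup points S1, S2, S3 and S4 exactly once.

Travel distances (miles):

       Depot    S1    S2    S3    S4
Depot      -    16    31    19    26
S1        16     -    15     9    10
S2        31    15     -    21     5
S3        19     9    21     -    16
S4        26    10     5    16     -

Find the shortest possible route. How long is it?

Depot → S1 → S2 → S3 → S4 → Depot: 16+15+21+16+26 = 94
Depot → S1 → S2 → S4 → S3 → Depot: 16+15+5+16+19 = 71
Depot → S1 → S3 → S2 → S4 → Depot: 16+9+21+5+26 = 77
Depot → S1 → S3 → S4 → S2 → Depot: 16+9+16+5+31 = 77
Depot → S1 → S4 → S2 → S3 → Depot: 16+10+5+21+19 = 71
Depot → S1 → S4 → S3 → S2 → Depot: 16+10+16+21+31 = 94
Depot → S2 → S1 → S3 → S4 → Depot: 31+15+9+16+26 = 97
Depot → S2 → S1 → S4 → S3 → Depot: 31+15+10+16+19 = 91
Depot → S2 → S3 → S1 → S4 → Depot: 31+21+9+10+26 = 97
Depot → S2 → S4 → S1 → S3 → Depot: 31+5+10+9+19 = 74
Depot → S3 → S1 → S2 → S4 → Depot: 19+9+15+5+26 = 74
Depot → S3 → S2 → S1 → S4 → Depot: 19+21+15+10+26 = 91
The minimum is 71.
One optimal route: Depot → S1 → S2 → S4 → S3 → Depot (or its reverse).

Minimum total distance: 71 miles.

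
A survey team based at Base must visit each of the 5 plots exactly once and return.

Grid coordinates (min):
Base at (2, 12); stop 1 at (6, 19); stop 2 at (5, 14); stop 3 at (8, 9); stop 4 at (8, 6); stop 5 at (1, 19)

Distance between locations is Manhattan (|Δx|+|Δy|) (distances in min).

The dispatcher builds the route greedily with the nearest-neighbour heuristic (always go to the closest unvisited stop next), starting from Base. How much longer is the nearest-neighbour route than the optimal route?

From Base: stop 2=5, stop 5=8, stop 3=9, stop 1=11, stop 4=12 → choose stop 2 (5).
From stop 2: stop 1=6, stop 3=8, stop 5=9, stop 4=11 → choose stop 1 (6).
From stop 1: stop 5=5, stop 3=12, stop 4=15 → choose stop 5 (5).
From stop 5: stop 3=17, stop 4=20 → choose stop 3 (17).
From stop 3: stop 4=3 → choose stop 4 (3).
NN route Base → stop 2 → stop 1 → stop 5 → stop 3 → stop 4 → Base costs 48.
Optimal: Base → stop 3 → stop 4 → stop 2 → stop 1 → stop 5 → Base costs 42 (by enumerating all 60 distinct tours).
Excess = 48 − 42 = 6.

6 min longer than the optimal tour.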